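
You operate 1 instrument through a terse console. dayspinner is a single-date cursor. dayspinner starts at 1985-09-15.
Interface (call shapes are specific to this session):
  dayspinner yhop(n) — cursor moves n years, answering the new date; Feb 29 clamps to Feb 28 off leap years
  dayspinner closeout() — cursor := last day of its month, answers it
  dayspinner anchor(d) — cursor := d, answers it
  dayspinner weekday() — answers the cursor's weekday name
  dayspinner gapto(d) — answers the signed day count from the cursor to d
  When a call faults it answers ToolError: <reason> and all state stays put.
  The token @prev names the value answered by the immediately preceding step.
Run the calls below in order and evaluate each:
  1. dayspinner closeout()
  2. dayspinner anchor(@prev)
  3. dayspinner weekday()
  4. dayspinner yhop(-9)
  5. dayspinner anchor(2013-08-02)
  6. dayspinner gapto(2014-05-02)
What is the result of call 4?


Answer: 1976-09-30

Derivation:
-> dayspinner closeout()
<- 1985-09-30
-> dayspinner anchor(d: @prev)
<- 1985-09-30
-> dayspinner weekday()
<- Monday
-> dayspinner yhop(n: -9)
<- 1976-09-30
-> dayspinner anchor(d: 2013-08-02)
<- 2013-08-02
-> dayspinner gapto(d: 2014-05-02)
<- 273


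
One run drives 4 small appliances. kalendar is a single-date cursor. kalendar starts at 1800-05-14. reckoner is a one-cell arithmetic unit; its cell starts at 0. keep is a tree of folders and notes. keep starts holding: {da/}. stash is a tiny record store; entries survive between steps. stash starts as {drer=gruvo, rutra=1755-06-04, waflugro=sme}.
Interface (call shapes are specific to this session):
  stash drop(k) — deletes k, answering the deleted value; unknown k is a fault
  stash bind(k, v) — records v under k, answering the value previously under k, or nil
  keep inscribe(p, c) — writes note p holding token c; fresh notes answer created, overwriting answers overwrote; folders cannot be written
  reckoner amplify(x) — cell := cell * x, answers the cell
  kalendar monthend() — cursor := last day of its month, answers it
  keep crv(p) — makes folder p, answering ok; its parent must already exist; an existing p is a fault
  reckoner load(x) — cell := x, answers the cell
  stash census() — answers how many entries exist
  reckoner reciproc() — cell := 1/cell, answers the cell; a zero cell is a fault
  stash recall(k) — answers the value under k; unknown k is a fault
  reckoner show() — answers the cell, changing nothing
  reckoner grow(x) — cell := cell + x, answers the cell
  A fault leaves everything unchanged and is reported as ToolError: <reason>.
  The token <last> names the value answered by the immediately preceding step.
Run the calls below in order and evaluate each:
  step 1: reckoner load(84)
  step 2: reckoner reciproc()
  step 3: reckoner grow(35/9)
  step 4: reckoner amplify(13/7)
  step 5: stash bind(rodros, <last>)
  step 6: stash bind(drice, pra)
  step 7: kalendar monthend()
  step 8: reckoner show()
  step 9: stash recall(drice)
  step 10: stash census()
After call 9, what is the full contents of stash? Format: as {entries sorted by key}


>> reckoner load(x→84)
<< 84
>> reckoner reciproc()
<< 1/84
>> reckoner grow(x→35/9)
<< 983/252
>> reckoner amplify(x→13/7)
<< 12779/1764
>> stash bind(k→rodros, v→<last>)
<< nil
>> stash bind(k→drice, v→pra)
<< nil
>> kalendar monthend()
<< 1800-05-31
>> reckoner show()
<< 12779/1764
>> stash recall(k→drice)
<< pra
>> stash census()
<< 5

Answer: {drer=gruvo, drice=pra, rodros=12779/1764, rutra=1755-06-04, waflugro=sme}


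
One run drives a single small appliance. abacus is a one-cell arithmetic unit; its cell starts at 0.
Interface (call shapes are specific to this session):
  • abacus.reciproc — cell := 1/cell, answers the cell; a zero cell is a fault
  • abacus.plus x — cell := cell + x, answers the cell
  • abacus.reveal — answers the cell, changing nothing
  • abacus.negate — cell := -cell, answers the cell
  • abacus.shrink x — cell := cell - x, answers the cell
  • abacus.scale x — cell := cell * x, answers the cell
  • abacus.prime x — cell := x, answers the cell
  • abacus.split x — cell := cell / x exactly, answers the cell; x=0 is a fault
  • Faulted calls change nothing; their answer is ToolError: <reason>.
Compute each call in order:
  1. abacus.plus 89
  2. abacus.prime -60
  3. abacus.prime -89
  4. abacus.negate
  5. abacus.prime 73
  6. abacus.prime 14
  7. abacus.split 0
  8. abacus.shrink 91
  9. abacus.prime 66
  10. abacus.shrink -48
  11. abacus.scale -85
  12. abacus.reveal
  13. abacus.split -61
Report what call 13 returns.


Answer: 9690/61

Derivation:
Do: plus[x: 89]
See: 89
Do: prime[x: -60]
See: -60
Do: prime[x: -89]
See: -89
Do: negate[]
See: 89
Do: prime[x: 73]
See: 73
Do: prime[x: 14]
See: 14
Do: split[x: 0]
See: ToolError: division by zero
Do: shrink[x: 91]
See: -77
Do: prime[x: 66]
See: 66
Do: shrink[x: -48]
See: 114
Do: scale[x: -85]
See: -9690
Do: reveal[]
See: -9690
Do: split[x: -61]
See: 9690/61


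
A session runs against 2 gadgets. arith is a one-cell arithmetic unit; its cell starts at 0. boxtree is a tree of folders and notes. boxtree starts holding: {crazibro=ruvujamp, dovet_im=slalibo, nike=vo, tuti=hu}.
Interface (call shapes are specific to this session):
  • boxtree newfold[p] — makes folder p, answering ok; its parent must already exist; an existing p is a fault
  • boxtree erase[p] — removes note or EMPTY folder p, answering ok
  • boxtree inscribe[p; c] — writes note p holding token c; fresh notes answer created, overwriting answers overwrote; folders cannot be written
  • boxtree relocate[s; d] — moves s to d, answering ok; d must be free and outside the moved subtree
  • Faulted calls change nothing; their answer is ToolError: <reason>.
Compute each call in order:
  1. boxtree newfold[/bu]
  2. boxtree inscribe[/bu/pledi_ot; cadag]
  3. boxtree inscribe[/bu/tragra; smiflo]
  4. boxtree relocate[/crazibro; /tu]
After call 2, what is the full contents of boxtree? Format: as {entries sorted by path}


Answer: {bu/, bu/pledi_ot=cadag, crazibro=ruvujamp, dovet_im=slalibo, nike=vo, tuti=hu}

Derivation:
~$ boxtree newfold /bu
  ok
~$ boxtree inscribe /bu/pledi_ot cadag
  created
~$ boxtree inscribe /bu/tragra smiflo
  created
~$ boxtree relocate /crazibro /tu
  ok


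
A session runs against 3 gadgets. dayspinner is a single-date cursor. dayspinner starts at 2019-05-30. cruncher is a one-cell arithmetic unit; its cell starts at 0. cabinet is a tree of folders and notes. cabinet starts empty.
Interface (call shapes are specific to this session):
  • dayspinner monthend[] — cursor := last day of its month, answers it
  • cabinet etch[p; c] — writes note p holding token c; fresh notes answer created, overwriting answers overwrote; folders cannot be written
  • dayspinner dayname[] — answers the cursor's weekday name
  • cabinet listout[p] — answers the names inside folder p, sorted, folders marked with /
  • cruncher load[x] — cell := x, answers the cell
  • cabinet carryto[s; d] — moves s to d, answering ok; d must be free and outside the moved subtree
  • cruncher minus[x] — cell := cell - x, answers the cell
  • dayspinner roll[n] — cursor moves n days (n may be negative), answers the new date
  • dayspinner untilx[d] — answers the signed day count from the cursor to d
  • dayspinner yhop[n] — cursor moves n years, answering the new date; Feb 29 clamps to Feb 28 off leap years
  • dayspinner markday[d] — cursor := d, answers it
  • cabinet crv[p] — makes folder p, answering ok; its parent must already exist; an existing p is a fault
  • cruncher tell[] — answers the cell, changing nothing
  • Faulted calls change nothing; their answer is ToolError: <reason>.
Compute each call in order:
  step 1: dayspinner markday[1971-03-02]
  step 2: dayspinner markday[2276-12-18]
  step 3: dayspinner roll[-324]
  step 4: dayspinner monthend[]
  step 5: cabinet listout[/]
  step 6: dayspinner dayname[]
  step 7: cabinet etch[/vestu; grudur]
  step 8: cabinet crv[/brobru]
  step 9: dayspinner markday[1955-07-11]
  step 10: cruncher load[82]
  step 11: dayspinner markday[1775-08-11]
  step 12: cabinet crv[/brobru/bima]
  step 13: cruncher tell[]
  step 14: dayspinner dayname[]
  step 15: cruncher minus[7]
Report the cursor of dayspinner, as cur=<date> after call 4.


Answer: cur=2276-01-31

Derivation:
==> dayspinner markday(d='1971-03-02')
<== 1971-03-02
==> dayspinner markday(d='2276-12-18')
<== 2276-12-18
==> dayspinner roll(n='-324')
<== 2276-01-29
==> dayspinner monthend()
<== 2276-01-31
==> cabinet listout(p='/')
<== []
==> dayspinner dayname()
<== Monday
==> cabinet etch(p='/vestu', c='grudur')
<== created
==> cabinet crv(p='/brobru')
<== ok
==> dayspinner markday(d='1955-07-11')
<== 1955-07-11
==> cruncher load(x='82')
<== 82
==> dayspinner markday(d='1775-08-11')
<== 1775-08-11
==> cabinet crv(p='/brobru/bima')
<== ok
==> cruncher tell()
<== 82
==> dayspinner dayname()
<== Friday
==> cruncher minus(x='7')
<== 75


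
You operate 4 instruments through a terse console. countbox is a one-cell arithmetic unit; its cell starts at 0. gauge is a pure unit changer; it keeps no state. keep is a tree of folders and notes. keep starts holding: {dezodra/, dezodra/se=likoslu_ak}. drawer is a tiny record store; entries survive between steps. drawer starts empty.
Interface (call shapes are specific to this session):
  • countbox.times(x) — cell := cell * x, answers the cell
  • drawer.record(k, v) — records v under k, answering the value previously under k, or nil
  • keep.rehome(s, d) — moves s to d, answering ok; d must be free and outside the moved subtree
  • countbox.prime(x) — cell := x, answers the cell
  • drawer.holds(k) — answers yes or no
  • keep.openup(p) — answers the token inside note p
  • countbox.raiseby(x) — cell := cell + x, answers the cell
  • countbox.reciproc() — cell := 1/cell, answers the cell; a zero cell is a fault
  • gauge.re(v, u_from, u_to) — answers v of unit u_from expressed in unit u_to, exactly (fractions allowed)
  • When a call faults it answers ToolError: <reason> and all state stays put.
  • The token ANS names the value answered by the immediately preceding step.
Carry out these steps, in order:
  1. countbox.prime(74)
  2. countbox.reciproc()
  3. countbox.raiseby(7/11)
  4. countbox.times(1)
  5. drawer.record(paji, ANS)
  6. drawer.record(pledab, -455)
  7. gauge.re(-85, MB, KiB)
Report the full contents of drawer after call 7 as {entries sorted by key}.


Answer: {paji=529/814, pledab=-455}

Derivation:
;; prime(x→74) ~> 74
;; reciproc() ~> 1/74
;; raiseby(x→7/11) ~> 529/814
;; times(x→1) ~> 529/814
;; record(k→paji, v→ANS) ~> nil
;; record(k→pledab, v→-455) ~> nil
;; re(v→-85, u_from→MB, u_to→KiB) ~> -1328125/16


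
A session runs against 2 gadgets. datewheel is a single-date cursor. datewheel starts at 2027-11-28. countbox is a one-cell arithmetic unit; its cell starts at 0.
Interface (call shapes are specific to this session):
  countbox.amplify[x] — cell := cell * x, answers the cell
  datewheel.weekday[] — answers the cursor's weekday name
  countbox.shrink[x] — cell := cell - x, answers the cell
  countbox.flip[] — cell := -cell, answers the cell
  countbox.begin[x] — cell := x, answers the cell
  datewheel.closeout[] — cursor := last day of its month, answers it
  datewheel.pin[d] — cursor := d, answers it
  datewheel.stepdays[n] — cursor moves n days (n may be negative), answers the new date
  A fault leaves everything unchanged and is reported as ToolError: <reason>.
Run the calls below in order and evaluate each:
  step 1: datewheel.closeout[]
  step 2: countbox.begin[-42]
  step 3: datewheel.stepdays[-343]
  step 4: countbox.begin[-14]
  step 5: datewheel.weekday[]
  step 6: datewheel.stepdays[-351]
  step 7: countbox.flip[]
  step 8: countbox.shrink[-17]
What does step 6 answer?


Answer: 2026-01-05

Derivation:
I invoke datewheel.closeout(), — result: 2027-11-30.
I use countbox.begin with x→-42, yielding -42.
Then datewheel.stepdays with n→-343, → 2026-12-22.
Invoking countbox.begin with x→-14, yielding -14.
I invoke datewheel.weekday(), and observe Tuesday.
Now I run datewheel.stepdays with n→-351, giving 2026-01-05.
I run countbox.flip, yielding 14.
Next I call countbox.shrink with x→-17, and observe 31.


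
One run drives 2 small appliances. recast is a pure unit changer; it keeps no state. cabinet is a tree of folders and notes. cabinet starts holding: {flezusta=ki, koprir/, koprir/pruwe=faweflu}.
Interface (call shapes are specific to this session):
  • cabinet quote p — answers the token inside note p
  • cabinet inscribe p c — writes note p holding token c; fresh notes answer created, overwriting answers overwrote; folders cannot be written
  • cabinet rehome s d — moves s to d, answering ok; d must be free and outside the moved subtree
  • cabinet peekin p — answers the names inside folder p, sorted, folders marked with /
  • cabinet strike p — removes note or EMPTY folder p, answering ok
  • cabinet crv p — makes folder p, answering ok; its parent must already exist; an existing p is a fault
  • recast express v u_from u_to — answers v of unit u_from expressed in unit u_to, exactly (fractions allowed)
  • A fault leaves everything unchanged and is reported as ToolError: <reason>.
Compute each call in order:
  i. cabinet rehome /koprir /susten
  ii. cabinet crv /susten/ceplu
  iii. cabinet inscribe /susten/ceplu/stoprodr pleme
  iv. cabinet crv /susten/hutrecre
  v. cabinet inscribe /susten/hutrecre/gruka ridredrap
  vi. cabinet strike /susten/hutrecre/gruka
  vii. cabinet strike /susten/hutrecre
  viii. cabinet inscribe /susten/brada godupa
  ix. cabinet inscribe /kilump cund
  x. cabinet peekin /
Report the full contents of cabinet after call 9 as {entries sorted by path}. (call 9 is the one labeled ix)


-> cabinet rehome(s: /koprir, d: /susten)
<- ok
-> cabinet crv(p: /susten/ceplu)
<- ok
-> cabinet inscribe(p: /susten/ceplu/stoprodr, c: pleme)
<- created
-> cabinet crv(p: /susten/hutrecre)
<- ok
-> cabinet inscribe(p: /susten/hutrecre/gruka, c: ridredrap)
<- created
-> cabinet strike(p: /susten/hutrecre/gruka)
<- ok
-> cabinet strike(p: /susten/hutrecre)
<- ok
-> cabinet inscribe(p: /susten/brada, c: godupa)
<- created
-> cabinet inscribe(p: /kilump, c: cund)
<- created
-> cabinet peekin(p: /)
<- [flezusta, kilump, susten/]

Answer: {flezusta=ki, kilump=cund, susten/, susten/brada=godupa, susten/ceplu/, susten/ceplu/stoprodr=pleme, susten/pruwe=faweflu}


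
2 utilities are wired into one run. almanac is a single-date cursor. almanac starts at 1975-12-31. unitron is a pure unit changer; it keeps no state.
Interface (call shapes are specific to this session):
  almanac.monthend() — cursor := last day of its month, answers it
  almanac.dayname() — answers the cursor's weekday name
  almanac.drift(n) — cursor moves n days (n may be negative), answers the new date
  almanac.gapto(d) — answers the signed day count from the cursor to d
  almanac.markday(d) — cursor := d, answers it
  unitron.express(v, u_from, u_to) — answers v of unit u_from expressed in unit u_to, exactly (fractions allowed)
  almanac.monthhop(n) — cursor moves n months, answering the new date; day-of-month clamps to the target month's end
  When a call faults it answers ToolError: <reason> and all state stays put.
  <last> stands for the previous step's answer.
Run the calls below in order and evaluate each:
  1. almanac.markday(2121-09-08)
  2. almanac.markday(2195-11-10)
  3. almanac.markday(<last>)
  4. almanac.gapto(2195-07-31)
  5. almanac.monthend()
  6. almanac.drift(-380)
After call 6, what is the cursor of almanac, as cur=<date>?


Answer: cur=2194-11-15

Derivation:
Act: markday[2121-09-08]
Obs: 2121-09-08
Act: markday[2195-11-10]
Obs: 2195-11-10
Act: markday[<last>]
Obs: 2195-11-10
Act: gapto[2195-07-31]
Obs: -102
Act: monthend[]
Obs: 2195-11-30
Act: drift[-380]
Obs: 2194-11-15


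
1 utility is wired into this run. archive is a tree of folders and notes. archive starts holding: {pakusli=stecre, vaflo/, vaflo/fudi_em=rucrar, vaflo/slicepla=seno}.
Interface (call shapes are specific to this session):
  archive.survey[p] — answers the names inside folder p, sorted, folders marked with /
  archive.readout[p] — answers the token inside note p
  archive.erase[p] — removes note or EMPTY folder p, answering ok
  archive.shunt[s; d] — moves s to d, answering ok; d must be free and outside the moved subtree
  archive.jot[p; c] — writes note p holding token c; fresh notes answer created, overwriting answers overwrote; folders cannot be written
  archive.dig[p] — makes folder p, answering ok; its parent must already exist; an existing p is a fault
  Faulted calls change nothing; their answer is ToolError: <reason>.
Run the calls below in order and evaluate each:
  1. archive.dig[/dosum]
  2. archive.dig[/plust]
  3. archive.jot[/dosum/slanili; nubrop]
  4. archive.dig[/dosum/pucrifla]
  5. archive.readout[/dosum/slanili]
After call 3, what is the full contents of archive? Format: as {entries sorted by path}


% dig(p: /dosum) ~> ok
% dig(p: /plust) ~> ok
% jot(p: /dosum/slanili, c: nubrop) ~> created
% dig(p: /dosum/pucrifla) ~> ok
% readout(p: /dosum/slanili) ~> nubrop

Answer: {dosum/, dosum/slanili=nubrop, pakusli=stecre, plust/, vaflo/, vaflo/fudi_em=rucrar, vaflo/slicepla=seno}


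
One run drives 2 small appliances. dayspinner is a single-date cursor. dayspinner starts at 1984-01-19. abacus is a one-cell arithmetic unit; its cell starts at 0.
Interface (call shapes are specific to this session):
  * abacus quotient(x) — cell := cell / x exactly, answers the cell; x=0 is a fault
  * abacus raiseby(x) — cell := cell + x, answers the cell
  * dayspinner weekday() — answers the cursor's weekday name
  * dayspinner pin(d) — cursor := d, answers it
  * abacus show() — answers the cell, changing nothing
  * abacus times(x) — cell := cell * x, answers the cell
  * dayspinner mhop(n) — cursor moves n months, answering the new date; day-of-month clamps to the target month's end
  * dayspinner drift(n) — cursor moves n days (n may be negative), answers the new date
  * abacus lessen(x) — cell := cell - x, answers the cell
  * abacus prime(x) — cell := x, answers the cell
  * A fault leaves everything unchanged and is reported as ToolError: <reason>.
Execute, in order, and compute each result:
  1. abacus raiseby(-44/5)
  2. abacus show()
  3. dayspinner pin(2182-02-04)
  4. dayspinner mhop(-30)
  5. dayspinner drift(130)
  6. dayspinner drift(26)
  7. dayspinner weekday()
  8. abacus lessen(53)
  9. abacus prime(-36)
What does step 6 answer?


I invoke abacus raiseby on -44/5, which returns -44/5.
I invoke abacus show, and get -44/5.
I run dayspinner pin on 2182-02-04, — result: 2182-02-04.
Invoking dayspinner mhop on -30: 2179-08-04.
Invoking dayspinner drift on 130, → 2179-12-12.
Next I call dayspinner drift on 26, giving 2180-01-07.
Now I run dayspinner weekday, which returns Friday.
Next I call abacus lessen on 53, and see -309/5.
I try abacus prime on -36: -36.

Answer: 2180-01-07


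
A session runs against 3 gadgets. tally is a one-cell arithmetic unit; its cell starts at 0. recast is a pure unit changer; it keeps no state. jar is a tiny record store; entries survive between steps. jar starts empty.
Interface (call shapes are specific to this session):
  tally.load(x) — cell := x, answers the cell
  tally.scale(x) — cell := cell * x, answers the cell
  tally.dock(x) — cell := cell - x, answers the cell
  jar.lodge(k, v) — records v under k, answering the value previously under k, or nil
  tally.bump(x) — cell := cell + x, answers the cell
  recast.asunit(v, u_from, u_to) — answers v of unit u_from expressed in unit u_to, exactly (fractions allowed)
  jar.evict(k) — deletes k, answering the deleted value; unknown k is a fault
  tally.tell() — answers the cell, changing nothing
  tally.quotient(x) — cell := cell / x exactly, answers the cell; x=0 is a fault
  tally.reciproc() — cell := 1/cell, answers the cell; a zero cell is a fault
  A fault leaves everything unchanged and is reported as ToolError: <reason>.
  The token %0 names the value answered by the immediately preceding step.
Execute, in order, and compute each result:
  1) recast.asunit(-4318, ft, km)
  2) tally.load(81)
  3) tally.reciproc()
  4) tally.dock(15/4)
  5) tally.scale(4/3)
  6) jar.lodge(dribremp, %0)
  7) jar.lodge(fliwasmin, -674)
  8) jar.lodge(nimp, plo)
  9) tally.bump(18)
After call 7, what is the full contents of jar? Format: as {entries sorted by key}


Answer: {dribremp=-1211/243, fliwasmin=-674}

Derivation:
Then recast.asunit(v='-4318', u_from='ft', u_to='km'), which returns -822579/625000.
I run tally.load(x='81'), and see 81.
I call tally.reciproc(), and get 1/81.
I try tally.dock(x='15/4'), giving -1211/324.
Next I call tally.scale(x='4/3'), and observe -1211/243.
Invoking jar.lodge(k='dribremp', v='%0'), giving nil.
Using jar.lodge(k='fliwasmin', v='-674'), and see nil.
I run jar.lodge(k='nimp', v='plo'), yielding nil.
Next I call tally.bump(x='18'), and observe 3163/243.


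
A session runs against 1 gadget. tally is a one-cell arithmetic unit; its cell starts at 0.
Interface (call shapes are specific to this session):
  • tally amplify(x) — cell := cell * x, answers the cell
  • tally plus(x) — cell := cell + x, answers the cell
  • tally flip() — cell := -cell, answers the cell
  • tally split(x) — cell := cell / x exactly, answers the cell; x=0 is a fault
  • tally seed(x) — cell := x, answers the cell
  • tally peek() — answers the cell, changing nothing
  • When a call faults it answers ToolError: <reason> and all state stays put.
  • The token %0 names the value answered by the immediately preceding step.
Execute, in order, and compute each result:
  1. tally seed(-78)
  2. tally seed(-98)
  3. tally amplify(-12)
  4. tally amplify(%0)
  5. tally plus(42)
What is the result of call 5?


→ tally seed(x=-78)
← -78
→ tally seed(x=-98)
← -98
→ tally amplify(x=-12)
← 1176
→ tally amplify(x=%0)
← 1382976
→ tally plus(x=42)
← 1383018

Answer: 1383018


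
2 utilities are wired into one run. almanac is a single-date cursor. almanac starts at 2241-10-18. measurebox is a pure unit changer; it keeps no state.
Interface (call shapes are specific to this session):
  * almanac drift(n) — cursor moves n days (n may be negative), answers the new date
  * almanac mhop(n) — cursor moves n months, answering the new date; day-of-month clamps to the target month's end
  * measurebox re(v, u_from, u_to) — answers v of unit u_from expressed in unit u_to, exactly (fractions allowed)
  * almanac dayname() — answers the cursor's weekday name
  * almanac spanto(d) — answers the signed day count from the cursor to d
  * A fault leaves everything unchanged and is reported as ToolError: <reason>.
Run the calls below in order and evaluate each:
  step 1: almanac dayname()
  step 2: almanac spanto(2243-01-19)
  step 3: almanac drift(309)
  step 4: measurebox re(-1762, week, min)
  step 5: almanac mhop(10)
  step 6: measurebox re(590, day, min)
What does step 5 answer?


·→ almanac dayname()
·← Monday
·→ almanac spanto(2243-01-19)
·← 458
·→ almanac drift(309)
·← 2242-08-23
·→ measurebox re(-1762, week, min)
·← -17760960
·→ almanac mhop(10)
·← 2243-06-23
·→ measurebox re(590, day, min)
·← 849600

Answer: 2243-06-23


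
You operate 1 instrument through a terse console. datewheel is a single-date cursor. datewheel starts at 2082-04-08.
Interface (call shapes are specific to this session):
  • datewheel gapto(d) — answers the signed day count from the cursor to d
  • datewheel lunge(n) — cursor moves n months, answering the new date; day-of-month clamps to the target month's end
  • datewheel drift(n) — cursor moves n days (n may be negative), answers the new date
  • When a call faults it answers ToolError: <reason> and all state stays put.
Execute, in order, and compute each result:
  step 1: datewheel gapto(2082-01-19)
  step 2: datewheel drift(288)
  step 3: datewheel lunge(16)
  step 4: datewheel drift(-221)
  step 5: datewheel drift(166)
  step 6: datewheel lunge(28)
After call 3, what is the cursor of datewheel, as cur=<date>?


Answer: cur=2084-05-21

Derivation:
% datewheel gapto(2082-01-19) : -79
% datewheel drift(288) : 2083-01-21
% datewheel lunge(16) : 2084-05-21
% datewheel drift(-221) : 2083-10-13
% datewheel drift(166) : 2084-03-27
% datewheel lunge(28) : 2086-07-27


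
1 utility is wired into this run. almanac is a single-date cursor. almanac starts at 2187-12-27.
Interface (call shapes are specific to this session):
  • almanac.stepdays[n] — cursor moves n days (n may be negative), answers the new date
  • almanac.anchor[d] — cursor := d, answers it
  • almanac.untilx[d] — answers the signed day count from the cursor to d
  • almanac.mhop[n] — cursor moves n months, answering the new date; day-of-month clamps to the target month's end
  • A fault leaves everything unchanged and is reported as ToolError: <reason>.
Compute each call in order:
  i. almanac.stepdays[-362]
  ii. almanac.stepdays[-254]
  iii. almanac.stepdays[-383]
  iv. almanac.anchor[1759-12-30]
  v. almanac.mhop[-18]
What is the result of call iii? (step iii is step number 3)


Answer: 2185-04-02

Derivation:
Step: almanac.stepdays[-362]
Result: 2186-12-30
Step: almanac.stepdays[-254]
Result: 2186-04-20
Step: almanac.stepdays[-383]
Result: 2185-04-02
Step: almanac.anchor[1759-12-30]
Result: 1759-12-30
Step: almanac.mhop[-18]
Result: 1758-06-30


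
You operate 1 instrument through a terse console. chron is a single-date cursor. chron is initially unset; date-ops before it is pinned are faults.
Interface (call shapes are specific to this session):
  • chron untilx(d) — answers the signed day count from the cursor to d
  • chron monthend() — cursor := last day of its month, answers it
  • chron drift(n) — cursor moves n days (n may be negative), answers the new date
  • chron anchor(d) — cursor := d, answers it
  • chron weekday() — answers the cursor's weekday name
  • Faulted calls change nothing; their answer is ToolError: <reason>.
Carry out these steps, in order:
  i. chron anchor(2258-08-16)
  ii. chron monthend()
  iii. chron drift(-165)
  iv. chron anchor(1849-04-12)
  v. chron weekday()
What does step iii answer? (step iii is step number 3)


Answer: 2258-03-19

Derivation:
~$ chron anchor d=2258-08-16
:: 2258-08-16
~$ chron monthend
:: 2258-08-31
~$ chron drift n=-165
:: 2258-03-19
~$ chron anchor d=1849-04-12
:: 1849-04-12
~$ chron weekday
:: Thursday


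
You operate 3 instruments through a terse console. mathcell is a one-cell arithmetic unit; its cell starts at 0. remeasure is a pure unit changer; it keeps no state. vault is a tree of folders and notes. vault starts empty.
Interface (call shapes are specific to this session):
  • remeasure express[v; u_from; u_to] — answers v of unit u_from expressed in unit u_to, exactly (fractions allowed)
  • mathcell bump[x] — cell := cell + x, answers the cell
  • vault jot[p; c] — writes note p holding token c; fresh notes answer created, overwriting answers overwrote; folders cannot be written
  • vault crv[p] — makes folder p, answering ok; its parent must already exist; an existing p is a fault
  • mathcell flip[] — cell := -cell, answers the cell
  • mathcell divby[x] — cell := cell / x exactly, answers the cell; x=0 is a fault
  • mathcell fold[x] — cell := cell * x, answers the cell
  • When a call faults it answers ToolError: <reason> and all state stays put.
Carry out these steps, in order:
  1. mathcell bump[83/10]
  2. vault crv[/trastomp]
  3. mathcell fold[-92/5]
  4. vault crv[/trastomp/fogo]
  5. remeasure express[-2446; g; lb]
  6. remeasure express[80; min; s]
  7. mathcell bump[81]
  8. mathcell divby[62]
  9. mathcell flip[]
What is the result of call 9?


[in] mathcell bump 83/10
[out] 83/10
[in] vault crv /trastomp
[out] ok
[in] mathcell fold -92/5
[out] -3818/25
[in] vault crv /trastomp/fogo
[out] ok
[in] remeasure express -2446 g lb
[out] -244600000/45359237
[in] remeasure express 80 min s
[out] 4800
[in] mathcell bump 81
[out] -1793/25
[in] mathcell divby 62
[out] -1793/1550
[in] mathcell flip
[out] 1793/1550

Answer: 1793/1550


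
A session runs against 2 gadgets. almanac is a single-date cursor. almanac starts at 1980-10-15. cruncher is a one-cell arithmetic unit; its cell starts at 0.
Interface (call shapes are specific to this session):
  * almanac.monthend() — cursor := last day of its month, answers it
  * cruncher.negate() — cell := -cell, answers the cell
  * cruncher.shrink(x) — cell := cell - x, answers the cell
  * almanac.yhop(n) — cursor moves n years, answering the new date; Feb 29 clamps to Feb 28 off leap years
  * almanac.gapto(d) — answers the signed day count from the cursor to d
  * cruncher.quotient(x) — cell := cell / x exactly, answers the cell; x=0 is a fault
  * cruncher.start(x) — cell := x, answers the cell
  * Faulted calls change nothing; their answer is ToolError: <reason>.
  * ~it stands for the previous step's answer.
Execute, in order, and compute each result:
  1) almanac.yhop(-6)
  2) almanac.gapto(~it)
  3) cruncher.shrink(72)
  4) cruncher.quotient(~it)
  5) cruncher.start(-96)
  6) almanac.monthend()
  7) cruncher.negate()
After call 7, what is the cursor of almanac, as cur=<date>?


Act: yhop[-6]
Obs: 1974-10-15
Act: gapto[~it]
Obs: 0
Act: shrink[72]
Obs: -72
Act: quotient[~it]
Obs: 1
Act: start[-96]
Obs: -96
Act: monthend[]
Obs: 1974-10-31
Act: negate[]
Obs: 96

Answer: cur=1974-10-31


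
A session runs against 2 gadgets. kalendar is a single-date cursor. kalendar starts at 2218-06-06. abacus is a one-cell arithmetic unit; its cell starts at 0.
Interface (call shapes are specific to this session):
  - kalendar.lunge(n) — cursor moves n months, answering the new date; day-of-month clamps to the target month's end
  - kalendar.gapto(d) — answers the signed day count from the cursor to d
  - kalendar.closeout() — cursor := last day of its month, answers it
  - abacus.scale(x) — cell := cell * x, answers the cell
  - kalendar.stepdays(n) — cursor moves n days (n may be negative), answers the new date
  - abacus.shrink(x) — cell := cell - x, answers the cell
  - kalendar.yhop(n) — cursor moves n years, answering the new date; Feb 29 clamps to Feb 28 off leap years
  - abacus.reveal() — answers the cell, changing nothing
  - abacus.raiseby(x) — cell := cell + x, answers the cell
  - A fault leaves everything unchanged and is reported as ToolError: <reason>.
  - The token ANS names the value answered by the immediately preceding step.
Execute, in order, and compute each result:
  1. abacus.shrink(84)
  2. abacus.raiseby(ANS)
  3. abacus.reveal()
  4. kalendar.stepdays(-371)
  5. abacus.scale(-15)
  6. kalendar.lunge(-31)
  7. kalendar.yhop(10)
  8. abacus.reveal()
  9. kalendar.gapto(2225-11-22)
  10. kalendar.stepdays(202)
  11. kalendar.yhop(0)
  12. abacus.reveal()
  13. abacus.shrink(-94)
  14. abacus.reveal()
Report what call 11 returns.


Answer: 2225-05-21

Derivation:
Step: abacus.shrink[x→84]
Result: -84
Step: abacus.raiseby[x→ANS]
Result: -168
Step: abacus.reveal[]
Result: -168
Step: kalendar.stepdays[n→-371]
Result: 2217-05-31
Step: abacus.scale[x→-15]
Result: 2520
Step: kalendar.lunge[n→-31]
Result: 2214-10-31
Step: kalendar.yhop[n→10]
Result: 2224-10-31
Step: abacus.reveal[]
Result: 2520
Step: kalendar.gapto[d→2225-11-22]
Result: 387
Step: kalendar.stepdays[n→202]
Result: 2225-05-21
Step: kalendar.yhop[n→0]
Result: 2225-05-21
Step: abacus.reveal[]
Result: 2520
Step: abacus.shrink[x→-94]
Result: 2614
Step: abacus.reveal[]
Result: 2614


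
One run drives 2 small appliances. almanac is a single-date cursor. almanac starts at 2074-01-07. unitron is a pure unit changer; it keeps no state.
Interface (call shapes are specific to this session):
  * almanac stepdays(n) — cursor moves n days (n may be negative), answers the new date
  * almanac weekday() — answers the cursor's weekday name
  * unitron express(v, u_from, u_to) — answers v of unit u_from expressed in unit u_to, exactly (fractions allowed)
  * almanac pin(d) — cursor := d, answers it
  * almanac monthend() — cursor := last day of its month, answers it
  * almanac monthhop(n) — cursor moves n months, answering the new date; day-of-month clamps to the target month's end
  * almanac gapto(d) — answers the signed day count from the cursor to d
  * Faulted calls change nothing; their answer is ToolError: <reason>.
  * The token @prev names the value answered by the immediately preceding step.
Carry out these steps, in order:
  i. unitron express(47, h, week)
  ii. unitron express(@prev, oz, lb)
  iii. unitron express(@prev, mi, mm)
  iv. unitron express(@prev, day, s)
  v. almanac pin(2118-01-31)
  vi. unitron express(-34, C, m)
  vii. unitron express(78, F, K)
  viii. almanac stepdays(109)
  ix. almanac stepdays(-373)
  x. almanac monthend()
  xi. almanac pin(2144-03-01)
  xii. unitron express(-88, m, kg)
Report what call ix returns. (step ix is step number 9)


$ unitron express 47 h week
= 47/168
$ unitron express @prev oz lb
= 47/2688
$ unitron express @prev mi mm
= 196977/7
$ unitron express @prev day s
= 17018812800/7
$ almanac pin 2118-01-31
= 2118-01-31
$ unitron express -34 C m
= ToolError: incompatible units
$ unitron express 78 F K
= 53767/180
$ almanac stepdays 109
= 2118-05-20
$ almanac stepdays -373
= 2117-05-12
$ almanac monthend
= 2117-05-31
$ almanac pin 2144-03-01
= 2144-03-01
$ unitron express -88 m kg
= ToolError: incompatible units

Answer: 2117-05-12


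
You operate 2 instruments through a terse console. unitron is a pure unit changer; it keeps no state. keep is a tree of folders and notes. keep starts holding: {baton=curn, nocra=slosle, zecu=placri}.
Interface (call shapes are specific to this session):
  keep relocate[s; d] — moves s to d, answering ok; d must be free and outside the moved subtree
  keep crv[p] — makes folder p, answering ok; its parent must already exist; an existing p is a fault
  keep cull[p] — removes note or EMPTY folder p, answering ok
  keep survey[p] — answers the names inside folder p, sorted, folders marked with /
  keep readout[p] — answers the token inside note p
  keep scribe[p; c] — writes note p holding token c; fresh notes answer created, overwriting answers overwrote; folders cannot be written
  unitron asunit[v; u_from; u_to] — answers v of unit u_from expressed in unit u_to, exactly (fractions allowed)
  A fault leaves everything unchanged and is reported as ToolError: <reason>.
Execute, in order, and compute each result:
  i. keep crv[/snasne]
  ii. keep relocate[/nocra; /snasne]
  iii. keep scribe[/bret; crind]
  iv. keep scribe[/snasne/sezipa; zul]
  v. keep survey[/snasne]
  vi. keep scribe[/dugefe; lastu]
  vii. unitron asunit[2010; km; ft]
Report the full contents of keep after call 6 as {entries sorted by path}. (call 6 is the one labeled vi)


CALL keep crv[/snasne]
RET  ok
CALL keep relocate[/nocra; /snasne]
RET  ToolError: exists
CALL keep scribe[/bret; crind]
RET  created
CALL keep scribe[/snasne/sezipa; zul]
RET  created
CALL keep survey[/snasne]
RET  [sezipa]
CALL keep scribe[/dugefe; lastu]
RET  created
CALL unitron asunit[2010; km; ft]
RET  837500000/127

Answer: {baton=curn, bret=crind, dugefe=lastu, nocra=slosle, snasne/, snasne/sezipa=zul, zecu=placri}


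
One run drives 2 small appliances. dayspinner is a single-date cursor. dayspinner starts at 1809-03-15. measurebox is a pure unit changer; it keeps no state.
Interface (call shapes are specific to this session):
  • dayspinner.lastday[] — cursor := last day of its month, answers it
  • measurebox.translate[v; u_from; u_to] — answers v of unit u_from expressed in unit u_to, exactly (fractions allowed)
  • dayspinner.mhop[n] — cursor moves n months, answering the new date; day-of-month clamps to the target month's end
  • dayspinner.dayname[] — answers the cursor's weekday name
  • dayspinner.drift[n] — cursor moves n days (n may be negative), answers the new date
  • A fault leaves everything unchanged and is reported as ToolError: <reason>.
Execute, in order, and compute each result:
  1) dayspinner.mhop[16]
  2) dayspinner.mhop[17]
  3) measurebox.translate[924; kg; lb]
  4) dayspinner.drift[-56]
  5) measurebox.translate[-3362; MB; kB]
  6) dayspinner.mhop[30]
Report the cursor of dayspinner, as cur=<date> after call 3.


Answer: cur=1811-12-15

Derivation:
Invoking dayspinner.mhop(n='16'), and observe 1810-07-15.
I call dayspinner.mhop(n='17'), giving 1811-12-15.
Calling measurebox.translate(v='924', u_from='kg', u_to='lb'), giving 1200000000/589081.
I invoke dayspinner.drift(n='-56'), which returns 1811-10-20.
Now I run measurebox.translate(v='-3362', u_from='MB', u_to='kB'), which returns -3362000.
Using dayspinner.mhop(n='30'): 1814-04-20.


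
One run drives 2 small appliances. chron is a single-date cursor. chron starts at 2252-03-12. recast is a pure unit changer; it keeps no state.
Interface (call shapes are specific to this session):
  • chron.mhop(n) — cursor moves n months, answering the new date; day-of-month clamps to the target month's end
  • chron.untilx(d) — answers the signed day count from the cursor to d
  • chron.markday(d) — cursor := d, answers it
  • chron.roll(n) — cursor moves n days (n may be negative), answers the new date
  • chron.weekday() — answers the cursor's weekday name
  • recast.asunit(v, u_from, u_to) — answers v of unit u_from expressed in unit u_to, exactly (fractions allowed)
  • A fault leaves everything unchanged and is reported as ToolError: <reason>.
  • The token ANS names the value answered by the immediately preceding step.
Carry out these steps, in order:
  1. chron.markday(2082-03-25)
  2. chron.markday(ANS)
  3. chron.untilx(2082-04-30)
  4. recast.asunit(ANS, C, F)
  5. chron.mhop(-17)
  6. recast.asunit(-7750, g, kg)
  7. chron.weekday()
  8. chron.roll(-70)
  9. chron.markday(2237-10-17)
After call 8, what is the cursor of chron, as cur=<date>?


I invoke chron.markday with d='2082-03-25', and get 2082-03-25.
I use chron.markday with d='ANS', → 2082-03-25.
Now I run chron.untilx with d='2082-04-30', and get 36.
I invoke recast.asunit with v='ANS', u_from='C', u_to='F', → 484/5.
Then chron.mhop with n='-17', yielding 2080-10-25.
I run recast.asunit with v='-7750', u_from='g', u_to='kg', giving -31/4.
Then chron.weekday(), → Friday.
I call chron.roll with n='-70', — result: 2080-08-16.
Using chron.markday with d='2237-10-17', → 2237-10-17.

Answer: cur=2080-08-16


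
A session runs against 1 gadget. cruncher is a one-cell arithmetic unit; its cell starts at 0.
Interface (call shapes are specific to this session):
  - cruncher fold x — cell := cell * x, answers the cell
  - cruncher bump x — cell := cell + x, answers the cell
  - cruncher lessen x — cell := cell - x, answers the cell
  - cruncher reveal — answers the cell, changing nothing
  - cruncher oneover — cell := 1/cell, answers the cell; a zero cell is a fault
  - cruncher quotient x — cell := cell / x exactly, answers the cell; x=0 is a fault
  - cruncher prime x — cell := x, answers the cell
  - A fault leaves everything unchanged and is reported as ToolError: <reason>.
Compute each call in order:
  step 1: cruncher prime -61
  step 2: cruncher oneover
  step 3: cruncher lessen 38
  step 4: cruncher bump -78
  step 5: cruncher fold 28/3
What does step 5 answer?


I run cruncher prime(x='-61'), yielding -61.
Next I call cruncher oneover, and get -1/61.
Invoking cruncher lessen(x='38'), and get -2319/61.
I run cruncher bump(x='-78'), giving -7077/61.
I call cruncher fold(x='28/3'), and get -66052/61.

Answer: -66052/61


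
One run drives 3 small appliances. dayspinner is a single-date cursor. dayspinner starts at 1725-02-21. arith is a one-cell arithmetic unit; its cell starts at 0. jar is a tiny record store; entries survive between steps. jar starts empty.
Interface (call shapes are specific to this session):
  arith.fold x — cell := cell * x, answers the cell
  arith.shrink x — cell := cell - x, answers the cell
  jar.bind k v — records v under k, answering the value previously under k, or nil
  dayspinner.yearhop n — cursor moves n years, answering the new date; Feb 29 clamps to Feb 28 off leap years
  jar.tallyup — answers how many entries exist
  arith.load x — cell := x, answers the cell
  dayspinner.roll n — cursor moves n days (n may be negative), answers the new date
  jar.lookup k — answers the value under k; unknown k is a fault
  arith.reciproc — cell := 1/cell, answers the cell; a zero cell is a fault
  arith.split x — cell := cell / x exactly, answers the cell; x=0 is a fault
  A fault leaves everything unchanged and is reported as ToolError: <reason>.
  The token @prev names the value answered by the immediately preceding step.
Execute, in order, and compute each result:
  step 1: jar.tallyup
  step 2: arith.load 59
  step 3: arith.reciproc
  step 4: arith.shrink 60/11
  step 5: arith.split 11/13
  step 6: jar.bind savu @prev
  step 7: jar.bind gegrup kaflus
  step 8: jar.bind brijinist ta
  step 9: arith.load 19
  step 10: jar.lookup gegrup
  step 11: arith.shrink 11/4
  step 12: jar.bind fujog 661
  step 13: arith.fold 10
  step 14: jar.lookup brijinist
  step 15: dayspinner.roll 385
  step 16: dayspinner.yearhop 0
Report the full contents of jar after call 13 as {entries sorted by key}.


~$ jar.tallyup
  0
~$ arith.load x=59
  59
~$ arith.reciproc
  1/59
~$ arith.shrink x=60/11
  -3529/649
~$ arith.split x=11/13
  -45877/7139
~$ jar.bind k=savu v=@prev
  nil
~$ jar.bind k=gegrup v=kaflus
  nil
~$ jar.bind k=brijinist v=ta
  nil
~$ arith.load x=19
  19
~$ jar.lookup k=gegrup
  kaflus
~$ arith.shrink x=11/4
  65/4
~$ jar.bind k=fujog v=661
  nil
~$ arith.fold x=10
  325/2
~$ jar.lookup k=brijinist
  ta
~$ dayspinner.roll n=385
  1726-03-13
~$ dayspinner.yearhop n=0
  1726-03-13

Answer: {brijinist=ta, fujog=661, gegrup=kaflus, savu=-45877/7139}
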